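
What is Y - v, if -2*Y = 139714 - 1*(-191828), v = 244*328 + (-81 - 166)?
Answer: -245556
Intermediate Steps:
v = 79785 (v = 80032 - 247 = 79785)
Y = -165771 (Y = -(139714 - 1*(-191828))/2 = -(139714 + 191828)/2 = -½*331542 = -165771)
Y - v = -165771 - 1*79785 = -165771 - 79785 = -245556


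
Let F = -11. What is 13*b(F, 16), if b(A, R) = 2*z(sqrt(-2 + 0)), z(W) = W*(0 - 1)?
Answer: -26*I*sqrt(2) ≈ -36.77*I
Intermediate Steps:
z(W) = -W (z(W) = W*(-1) = -W)
b(A, R) = -2*I*sqrt(2) (b(A, R) = 2*(-sqrt(-2 + 0)) = 2*(-sqrt(-2)) = 2*(-I*sqrt(2)) = -2*I*sqrt(2))
13*b(F, 16) = 13*(-2*I*sqrt(2)) = -26*I*sqrt(2)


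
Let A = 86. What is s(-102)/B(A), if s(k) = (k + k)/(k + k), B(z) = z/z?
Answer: 1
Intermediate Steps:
B(z) = 1
s(k) = 1 (s(k) = (2*k)/((2*k)) = (2*k)*(1/(2*k)) = 1)
s(-102)/B(A) = 1/1 = 1*1 = 1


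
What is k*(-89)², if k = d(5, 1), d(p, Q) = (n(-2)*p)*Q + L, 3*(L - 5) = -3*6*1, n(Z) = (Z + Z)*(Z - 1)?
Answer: 467339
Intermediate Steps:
n(Z) = 2*Z*(-1 + Z) (n(Z) = (2*Z)*(-1 + Z) = 2*Z*(-1 + Z))
L = -1 (L = 5 + (-3*6*1)/3 = 5 + (-18*1)/3 = 5 + (⅓)*(-18) = 5 - 6 = -1)
d(p, Q) = -1 + 12*Q*p (d(p, Q) = ((2*(-2)*(-1 - 2))*p)*Q - 1 = ((2*(-2)*(-3))*p)*Q - 1 = (12*p)*Q - 1 = 12*Q*p - 1 = -1 + 12*Q*p)
k = 59 (k = -1 + 12*1*5 = -1 + 60 = 59)
k*(-89)² = 59*(-89)² = 59*7921 = 467339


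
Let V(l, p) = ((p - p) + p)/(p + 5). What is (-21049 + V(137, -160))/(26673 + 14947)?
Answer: -652487/1290220 ≈ -0.50572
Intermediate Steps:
V(l, p) = p/(5 + p) (V(l, p) = (0 + p)/(5 + p) = p/(5 + p))
(-21049 + V(137, -160))/(26673 + 14947) = (-21049 - 160/(5 - 160))/(26673 + 14947) = (-21049 - 160/(-155))/41620 = (-21049 - 160*(-1/155))*(1/41620) = (-21049 + 32/31)*(1/41620) = -652487/31*1/41620 = -652487/1290220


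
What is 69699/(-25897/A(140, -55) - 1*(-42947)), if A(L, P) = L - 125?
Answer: 1045485/618308 ≈ 1.6909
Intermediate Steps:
A(L, P) = -125 + L
69699/(-25897/A(140, -55) - 1*(-42947)) = 69699/(-25897/(-125 + 140) - 1*(-42947)) = 69699/(-25897/15 + 42947) = 69699/(618308/15) = 69699*(15/618308) = 1045485/618308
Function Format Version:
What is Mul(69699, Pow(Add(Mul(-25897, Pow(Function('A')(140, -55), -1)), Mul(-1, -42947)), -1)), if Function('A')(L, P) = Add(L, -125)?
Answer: Rational(1045485, 618308) ≈ 1.6909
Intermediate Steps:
Function('A')(L, P) = Add(-125, L)
Mul(69699, Pow(Add(Mul(-25897, Pow(Function('A')(140, -55), -1)), Mul(-1, -42947)), -1)) = Mul(69699, Pow(Add(Mul(-25897, Pow(Add(-125, 140), -1)), Mul(-1, -42947)), -1)) = Mul(69699, Pow(Add(Mul(-25897, Pow(15, -1)), 42947), -1)) = Mul(69699, Pow(Add(Mul(-25897, Rational(1, 15)), 42947), -1)) = Mul(69699, Pow(Add(Rational(-25897, 15), 42947), -1)) = Mul(69699, Pow(Rational(618308, 15), -1)) = Mul(69699, Rational(15, 618308)) = Rational(1045485, 618308)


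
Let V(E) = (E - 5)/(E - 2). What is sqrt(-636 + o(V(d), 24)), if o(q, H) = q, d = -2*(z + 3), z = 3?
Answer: I*sqrt(124418)/14 ≈ 25.195*I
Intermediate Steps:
d = -12 (d = -2*(3 + 3) = -2*6 = -12)
V(E) = (-5 + E)/(-2 + E)
sqrt(-636 + o(V(d), 24)) = sqrt(-636 + (-5 - 12)/(-2 - 12)) = sqrt(-636 - 17/(-14)) = sqrt(-636 - 1/14*(-17)) = sqrt(-636 + 17/14) = sqrt(-8887/14) = I*sqrt(124418)/14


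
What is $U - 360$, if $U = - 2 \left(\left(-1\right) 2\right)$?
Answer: $-356$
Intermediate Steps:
$U = 4$ ($U = \left(-2\right) \left(-2\right) = 4$)
$U - 360 = 4 - 360 = -356$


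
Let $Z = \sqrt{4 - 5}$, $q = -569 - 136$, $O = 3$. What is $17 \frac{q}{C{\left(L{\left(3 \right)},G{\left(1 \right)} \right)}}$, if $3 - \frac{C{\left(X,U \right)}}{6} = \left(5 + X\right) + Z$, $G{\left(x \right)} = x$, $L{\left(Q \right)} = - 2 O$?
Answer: $-470 - \frac{235 i}{2} \approx -470.0 - 117.5 i$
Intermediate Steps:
$L{\left(Q \right)} = -6$ ($L{\left(Q \right)} = \left(-2\right) 3 = -6$)
$q = -705$
$Z = i$ ($Z = \sqrt{-1} = i \approx 1.0 i$)
$C{\left(X,U \right)} = -12 - 6 i - 6 X$ ($C{\left(X,U \right)} = 18 - 6 \left(\left(5 + X\right) + i\right) = 18 - 6 \left(5 + i + X\right) = 18 - \left(30 + 6 i + 6 X\right) = -12 - 6 i - 6 X$)
$17 \frac{q}{C{\left(L{\left(3 \right)},G{\left(1 \right)} \right)}} = 17 \left(- \frac{705}{-12 - 6 i - -36}\right) = 17 \left(- \frac{705}{-12 - 6 i + 36}\right) = 17 \left(- \frac{705}{24 - 6 i}\right) = 17 \left(- 705 \frac{24 + 6 i}{612}\right) = 17 \left(- \frac{235 \left(24 + 6 i\right)}{204}\right) = - \frac{235 \left(24 + 6 i\right)}{12}$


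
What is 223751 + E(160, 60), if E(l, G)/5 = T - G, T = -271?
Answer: 222096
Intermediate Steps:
E(l, G) = -1355 - 5*G (E(l, G) = 5*(-271 - G) = -1355 - 5*G)
223751 + E(160, 60) = 223751 + (-1355 - 5*60) = 223751 + (-1355 - 300) = 223751 - 1655 = 222096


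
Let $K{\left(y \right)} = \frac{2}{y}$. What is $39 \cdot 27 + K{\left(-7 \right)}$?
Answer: $\frac{7369}{7} \approx 1052.7$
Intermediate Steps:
$39 \cdot 27 + K{\left(-7 \right)} = 39 \cdot 27 + \frac{2}{-7} = 1053 + 2 \left(- \frac{1}{7}\right) = 1053 - \frac{2}{7} = \frac{7369}{7}$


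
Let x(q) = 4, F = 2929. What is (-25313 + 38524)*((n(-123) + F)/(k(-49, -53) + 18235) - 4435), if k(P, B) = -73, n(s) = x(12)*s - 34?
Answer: -118232676793/2018 ≈ -5.8589e+7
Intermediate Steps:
n(s) = -34 + 4*s (n(s) = 4*s - 34 = -34 + 4*s)
(-25313 + 38524)*((n(-123) + F)/(k(-49, -53) + 18235) - 4435) = (-25313 + 38524)*(((-34 + 4*(-123)) + 2929)/(-73 + 18235) - 4435) = 13211*(((-34 - 492) + 2929)/18162 - 4435) = 13211*((-526 + 2929)*(1/18162) - 4435) = 13211*(2403*(1/18162) - 4435) = 13211*(267/2018 - 4435) = 13211*(-8949563/2018) = -118232676793/2018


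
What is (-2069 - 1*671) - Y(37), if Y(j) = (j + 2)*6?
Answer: -2974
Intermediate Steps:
Y(j) = 12 + 6*j (Y(j) = (2 + j)*6 = 12 + 6*j)
(-2069 - 1*671) - Y(37) = (-2069 - 1*671) - (12 + 6*37) = (-2069 - 671) - (12 + 222) = -2740 - 1*234 = -2740 - 234 = -2974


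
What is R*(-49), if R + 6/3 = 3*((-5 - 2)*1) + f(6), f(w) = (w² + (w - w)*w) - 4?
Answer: -441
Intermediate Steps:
f(w) = -4 + w² (f(w) = (w² + 0*w) - 4 = (w² + 0) - 4 = w² - 4 = -4 + w²)
R = 9 (R = -2 + (3*((-5 - 2)*1) + (-4 + 6²)) = -2 + (3*(-7*1) + (-4 + 36)) = -2 + (3*(-7) + 32) = -2 + (-21 + 32) = -2 + 11 = 9)
R*(-49) = 9*(-49) = -441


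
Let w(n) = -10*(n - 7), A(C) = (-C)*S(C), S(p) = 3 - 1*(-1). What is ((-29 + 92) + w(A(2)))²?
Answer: 45369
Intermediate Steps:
S(p) = 4 (S(p) = 3 + 1 = 4)
A(C) = -4*C (A(C) = -C*4 = -4*C)
w(n) = 70 - 10*n (w(n) = -10*(-7 + n) = 70 - 10*n)
((-29 + 92) + w(A(2)))² = ((-29 + 92) + (70 - (-40)*2))² = (63 + (70 - 10*(-8)))² = (63 + (70 + 80))² = (63 + 150)² = 213² = 45369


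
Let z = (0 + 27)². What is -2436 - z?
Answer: -3165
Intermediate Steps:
z = 729 (z = 27² = 729)
-2436 - z = -2436 - 1*729 = -2436 - 729 = -3165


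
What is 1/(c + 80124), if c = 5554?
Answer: 1/85678 ≈ 1.1672e-5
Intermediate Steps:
1/(c + 80124) = 1/(5554 + 80124) = 1/85678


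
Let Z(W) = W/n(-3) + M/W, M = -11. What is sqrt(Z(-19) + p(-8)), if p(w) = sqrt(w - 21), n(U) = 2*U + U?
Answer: sqrt(8740 + 3249*I*sqrt(29))/57 ≈ 2.0868 + 1.2903*I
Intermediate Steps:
n(U) = 3*U
Z(W) = -11/W - W/9 (Z(W) = W/((3*(-3))) - 11/W = W/(-9) - 11/W = W*(-1/9) - 11/W = -W/9 - 11/W = -11/W - W/9)
p(w) = sqrt(-21 + w)
sqrt(Z(-19) + p(-8)) = sqrt((-11/(-19) - 1/9*(-19)) + sqrt(-21 - 8)) = sqrt((-11*(-1/19) + 19/9) + sqrt(-29)) = sqrt((11/19 + 19/9) + I*sqrt(29)) = sqrt(460/171 + I*sqrt(29))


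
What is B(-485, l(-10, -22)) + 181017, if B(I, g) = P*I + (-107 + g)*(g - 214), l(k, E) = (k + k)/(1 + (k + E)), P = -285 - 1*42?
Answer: 348173490/961 ≈ 3.6230e+5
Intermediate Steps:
P = -327 (P = -285 - 42 = -327)
l(k, E) = 2*k/(1 + E + k) (l(k, E) = (2*k)/(1 + (E + k)) = (2*k)/(1 + E + k) = 2*k/(1 + E + k))
B(I, g) = -327*I + (-214 + g)*(-107 + g) (B(I, g) = -327*I + (-107 + g)*(g - 214) = -327*I + (-107 + g)*(-214 + g) = -327*I + (-214 + g)*(-107 + g))
B(-485, l(-10, -22)) + 181017 = (22898 + (2*(-10)/(1 - 22 - 10))² - 327*(-485) - 642*(-10)/(1 - 22 - 10)) + 181017 = (22898 + (2*(-10)/(-31))² + 158595 - 642*(-10)/(-31)) + 181017 = (22898 + (2*(-10)*(-1/31))² + 158595 - 642*(-10)*(-1)/31) + 181017 = (22898 + (20/31)² + 158595 - 321*20/31) + 181017 = (22898 + 400/961 + 158595 - 6420/31) + 181017 = 174216153/961 + 181017 = 348173490/961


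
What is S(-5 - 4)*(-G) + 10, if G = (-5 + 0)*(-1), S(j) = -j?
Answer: -35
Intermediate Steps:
G = 5 (G = -5*(-1) = 5)
S(-5 - 4)*(-G) + 10 = (-(-5 - 4))*(-1*5) + 10 = -1*(-9)*(-5) + 10 = 9*(-5) + 10 = -45 + 10 = -35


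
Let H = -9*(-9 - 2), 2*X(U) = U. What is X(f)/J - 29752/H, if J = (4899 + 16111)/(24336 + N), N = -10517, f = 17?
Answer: -111538333/378180 ≈ -294.93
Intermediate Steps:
J = 21010/13819 (J = (4899 + 16111)/(24336 - 10517) = 21010/13819 ≈ 1.5204)
X(U) = U/2
H = 99 (H = -9*(-11) = 99)
X(f)/J - 29752/H = ((½)*17)/(21010/13819) - 29752/99 = (17/2)*(13819/21010) - 29752*1/99 = 234923/42020 - 29752/99 = -111538333/378180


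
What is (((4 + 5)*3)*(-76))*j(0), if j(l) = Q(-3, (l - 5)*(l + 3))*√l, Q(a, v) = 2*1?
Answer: 0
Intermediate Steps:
Q(a, v) = 2
j(l) = 2*√l
(((4 + 5)*3)*(-76))*j(0) = (((4 + 5)*3)*(-76))*(2*√0) = ((9*3)*(-76))*(2*0) = (27*(-76))*0 = -2052*0 = 0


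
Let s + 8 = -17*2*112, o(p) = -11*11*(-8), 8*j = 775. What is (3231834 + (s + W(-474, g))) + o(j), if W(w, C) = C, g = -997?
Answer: 3227989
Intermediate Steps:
j = 775/8 (j = (⅛)*775 = 775/8 ≈ 96.875)
o(p) = 968 (o(p) = -121*(-8) = 968)
s = -3816 (s = -8 - 17*2*112 = -8 - 34*112 = -8 - 3808 = -3816)
(3231834 + (s + W(-474, g))) + o(j) = (3231834 + (-3816 - 997)) + 968 = (3231834 - 4813) + 968 = 3227021 + 968 = 3227989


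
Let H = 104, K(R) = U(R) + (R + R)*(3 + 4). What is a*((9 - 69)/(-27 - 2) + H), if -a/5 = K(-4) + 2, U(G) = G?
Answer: 30760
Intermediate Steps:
K(R) = 15*R (K(R) = R + (R + R)*(3 + 4) = R + (2*R)*7 = R + 14*R = 15*R)
a = 290 (a = -5*(15*(-4) + 2) = -5*(-60 + 2) = -5*(-58) = 290)
a*((9 - 69)/(-27 - 2) + H) = 290*((9 - 69)/(-27 - 2) + 104) = 290*(-60/(-29) + 104) = 290*(-60*(-1/29) + 104) = 290*(60/29 + 104) = 290*(3076/29) = 30760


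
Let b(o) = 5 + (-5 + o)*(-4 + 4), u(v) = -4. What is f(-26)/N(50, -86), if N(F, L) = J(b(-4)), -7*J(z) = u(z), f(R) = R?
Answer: -91/2 ≈ -45.500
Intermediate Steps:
b(o) = 5 (b(o) = 5 + (-5 + o)*0 = 5 + 0 = 5)
J(z) = 4/7 (J(z) = -⅐*(-4) = 4/7)
N(F, L) = 4/7
f(-26)/N(50, -86) = -26/4/7 = -26*7/4 = -91/2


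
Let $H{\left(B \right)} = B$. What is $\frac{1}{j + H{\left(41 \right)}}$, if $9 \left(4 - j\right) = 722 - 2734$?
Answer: $\frac{9}{2417} \approx 0.0037236$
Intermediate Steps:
$j = \frac{2048}{9}$ ($j = 4 - \frac{722 - 2734}{9} = 4 - - \frac{2012}{9} = 4 + \frac{2012}{9} = \frac{2048}{9} \approx 227.56$)
$\frac{1}{j + H{\left(41 \right)}} = \frac{1}{\frac{2048}{9} + 41} = \frac{1}{\frac{2417}{9}} = \frac{9}{2417}$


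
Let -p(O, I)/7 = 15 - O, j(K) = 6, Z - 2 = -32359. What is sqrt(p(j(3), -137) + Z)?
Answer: 2*I*sqrt(8105) ≈ 180.06*I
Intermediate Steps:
Z = -32357 (Z = 2 - 32359 = -32357)
p(O, I) = -105 + 7*O (p(O, I) = -7*(15 - O) = -105 + 7*O)
sqrt(p(j(3), -137) + Z) = sqrt((-105 + 7*6) - 32357) = sqrt((-105 + 42) - 32357) = sqrt(-63 - 32357) = sqrt(-32420) = 2*I*sqrt(8105)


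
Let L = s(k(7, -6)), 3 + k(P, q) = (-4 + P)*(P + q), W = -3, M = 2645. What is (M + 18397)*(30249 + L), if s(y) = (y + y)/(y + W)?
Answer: 636499458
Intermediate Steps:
k(P, q) = -3 + (-4 + P)*(P + q)
s(y) = 2*y/(-3 + y) (s(y) = (y + y)/(y - 3) = (2*y)/(-3 + y) = 2*y/(-3 + y))
L = 0 (L = 2*(-3 + 7² - 4*7 - 4*(-6) + 7*(-6))/(-3 + (-3 + 7² - 4*7 - 4*(-6) + 7*(-6))) = 2*(-3 + 49 - 28 + 24 - 42)/(-3 + (-3 + 49 - 28 + 24 - 42)) = 2*0/(-3 + 0) = 2*0/(-3) = 2*0*(-⅓) = 0)
(M + 18397)*(30249 + L) = (2645 + 18397)*(30249 + 0) = 21042*30249 = 636499458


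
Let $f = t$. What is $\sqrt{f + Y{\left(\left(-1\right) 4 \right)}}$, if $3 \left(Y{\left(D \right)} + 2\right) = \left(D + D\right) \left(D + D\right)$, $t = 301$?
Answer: $\frac{31 \sqrt{3}}{3} \approx 17.898$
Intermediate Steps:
$f = 301$
$Y{\left(D \right)} = -2 + \frac{4 D^{2}}{3}$ ($Y{\left(D \right)} = -2 + \frac{\left(D + D\right) \left(D + D\right)}{3} = -2 + \frac{2 D 2 D}{3} = -2 + \frac{4 D^{2}}{3}$)
$\sqrt{f + Y{\left(\left(-1\right) 4 \right)}} = \sqrt{301 - \left(2 - \frac{4 \left(\left(-1\right) 4\right)^{2}}{3}\right)} = \sqrt{301 - \left(2 - \frac{4 \left(-4\right)^{2}}{3}\right)} = \sqrt{301 + \left(-2 + \frac{4}{3} \cdot 16\right)} = \sqrt{301 + \left(-2 + \frac{64}{3}\right)} = \sqrt{301 + \frac{58}{3}} = \sqrt{\frac{961}{3}} = \frac{31 \sqrt{3}}{3}$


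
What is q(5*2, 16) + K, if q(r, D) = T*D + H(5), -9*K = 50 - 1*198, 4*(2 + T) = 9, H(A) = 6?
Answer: 238/9 ≈ 26.444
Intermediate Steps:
T = 1/4 (T = -2 + (1/4)*9 = -2 + 9/4 = 1/4 ≈ 0.25000)
K = 148/9 (K = -(50 - 1*198)/9 = -(50 - 198)/9 = -1/9*(-148) = 148/9 ≈ 16.444)
q(r, D) = 6 + D/4 (q(r, D) = D/4 + 6 = 6 + D/4)
q(5*2, 16) + K = (6 + (1/4)*16) + 148/9 = (6 + 4) + 148/9 = 10 + 148/9 = 238/9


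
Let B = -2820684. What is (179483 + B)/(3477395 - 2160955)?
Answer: -2641201/1316440 ≈ -2.0063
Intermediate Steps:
(179483 + B)/(3477395 - 2160955) = (179483 - 2820684)/(3477395 - 2160955) = -2641201/1316440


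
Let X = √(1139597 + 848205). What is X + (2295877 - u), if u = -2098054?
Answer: 4393931 + √1987802 ≈ 4.3953e+6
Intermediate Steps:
X = √1987802 ≈ 1409.9
X + (2295877 - u) = √1987802 + (2295877 - 1*(-2098054)) = √1987802 + (2295877 + 2098054) = √1987802 + 4393931 = 4393931 + √1987802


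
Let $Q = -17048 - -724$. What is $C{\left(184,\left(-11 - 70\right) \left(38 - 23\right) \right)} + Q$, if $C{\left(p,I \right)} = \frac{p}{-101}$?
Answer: $- \frac{1648908}{101} \approx -16326.0$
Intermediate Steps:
$C{\left(p,I \right)} = - \frac{p}{101}$ ($C{\left(p,I \right)} = p \left(- \frac{1}{101}\right) = - \frac{p}{101}$)
$Q = -16324$ ($Q = -17048 + 724 = -16324$)
$C{\left(184,\left(-11 - 70\right) \left(38 - 23\right) \right)} + Q = \left(- \frac{1}{101}\right) 184 - 16324 = - \frac{184}{101} - 16324 = - \frac{1648908}{101}$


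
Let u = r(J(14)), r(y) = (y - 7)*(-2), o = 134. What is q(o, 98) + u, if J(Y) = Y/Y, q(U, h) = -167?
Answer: -155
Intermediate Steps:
J(Y) = 1
r(y) = 14 - 2*y (r(y) = (-7 + y)*(-2) = 14 - 2*y)
u = 12 (u = 14 - 2*1 = 14 - 2 = 12)
q(o, 98) + u = -167 + 12 = -155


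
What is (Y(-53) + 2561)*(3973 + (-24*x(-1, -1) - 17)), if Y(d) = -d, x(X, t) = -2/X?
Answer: 10215512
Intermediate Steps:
(Y(-53) + 2561)*(3973 + (-24*x(-1, -1) - 17)) = (-1*(-53) + 2561)*(3973 + (-(-48)/(-1) - 17)) = (53 + 2561)*(3973 + (-(-48)*(-1) - 17)) = 2614*(3973 + (-24*2 - 17)) = 2614*(3973 + (-48 - 17)) = 2614*(3973 - 65) = 2614*3908 = 10215512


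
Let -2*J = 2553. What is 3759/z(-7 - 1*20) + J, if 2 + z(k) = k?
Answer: -81555/58 ≈ -1406.1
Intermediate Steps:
z(k) = -2 + k
J = -2553/2 (J = -½*2553 = -2553/2 ≈ -1276.5)
3759/z(-7 - 1*20) + J = 3759/(-2 + (-7 - 1*20)) - 2553/2 = 3759/(-2 + (-7 - 20)) - 2553/2 = 3759/(-2 - 27) - 2553/2 = 3759/(-29) - 2553/2 = 3759*(-1/29) - 2553/2 = -3759/29 - 2553/2 = -81555/58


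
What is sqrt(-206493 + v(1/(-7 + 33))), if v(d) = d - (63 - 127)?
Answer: I*sqrt(139545978)/26 ≈ 454.34*I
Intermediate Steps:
v(d) = 64 + d (v(d) = d - 1*(-64) = d + 64 = 64 + d)
sqrt(-206493 + v(1/(-7 + 33))) = sqrt(-206493 + (64 + 1/(-7 + 33))) = sqrt(-206493 + (64 + 1/26)) = sqrt(-206493 + 1665/26) = sqrt(-5367153/26) = I*sqrt(139545978)/26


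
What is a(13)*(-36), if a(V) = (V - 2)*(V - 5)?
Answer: -3168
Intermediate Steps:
a(V) = (-5 + V)*(-2 + V) (a(V) = (-2 + V)*(-5 + V) = (-5 + V)*(-2 + V))
a(13)*(-36) = (10 + 13**2 - 7*13)*(-36) = (10 + 169 - 91)*(-36) = 88*(-36) = -3168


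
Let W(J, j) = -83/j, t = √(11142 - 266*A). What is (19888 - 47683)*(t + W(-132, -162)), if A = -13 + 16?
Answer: -768995/54 - 55590*√2586 ≈ -2.8411e+6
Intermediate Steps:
A = 3
t = 2*√2586 (t = √(11142 - 266*3) = √(11142 - 798) = √10344 = 2*√2586 ≈ 101.71)
(19888 - 47683)*(t + W(-132, -162)) = (19888 - 47683)*(2*√2586 - 83/(-162)) = -27795*(2*√2586 - 83*(-1/162)) = -27795*(2*√2586 + 83/162) = -27795*(83/162 + 2*√2586) = -768995/54 - 55590*√2586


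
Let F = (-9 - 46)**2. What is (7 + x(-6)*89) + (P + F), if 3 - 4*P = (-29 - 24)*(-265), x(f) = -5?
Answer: -1847/2 ≈ -923.50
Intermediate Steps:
P = -7021/2 (P = 3/4 - (-29 - 24)*(-265)/4 = 3/4 - (-53)*(-265)/4 = 3/4 - 1/4*14045 = 3/4 - 14045/4 = -7021/2 ≈ -3510.5)
F = 3025 (F = (-55)**2 = 3025)
(7 + x(-6)*89) + (P + F) = (7 - 5*89) + (-7021/2 + 3025) = (7 - 445) - 971/2 = -438 - 971/2 = -1847/2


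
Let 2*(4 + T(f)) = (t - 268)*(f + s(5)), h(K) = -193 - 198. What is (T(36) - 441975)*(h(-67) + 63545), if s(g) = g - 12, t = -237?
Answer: -28375186931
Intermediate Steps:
h(K) = -391
s(g) = -12 + g
T(f) = 3527/2 - 505*f/2 (T(f) = -4 + ((-237 - 268)*(f + (-12 + 5)))/2 = -4 + (-505*(f - 7))/2 = -4 + (-505*(-7 + f))/2 = -4 + (3535 - 505*f)/2 = -4 + (3535/2 - 505*f/2) = 3527/2 - 505*f/2)
(T(36) - 441975)*(h(-67) + 63545) = ((3527/2 - 505/2*36) - 441975)*(-391 + 63545) = ((3527/2 - 9090) - 441975)*63154 = (-14653/2 - 441975)*63154 = -898603/2*63154 = -28375186931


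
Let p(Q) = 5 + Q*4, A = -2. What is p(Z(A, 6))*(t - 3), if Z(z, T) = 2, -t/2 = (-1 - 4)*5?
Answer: 611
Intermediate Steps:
t = 50 (t = -2*(-1 - 4)*5 = -(-10)*5 = -2*(-25) = 50)
p(Q) = 5 + 4*Q
p(Z(A, 6))*(t - 3) = (5 + 4*2)*(50 - 3) = (5 + 8)*47 = 13*47 = 611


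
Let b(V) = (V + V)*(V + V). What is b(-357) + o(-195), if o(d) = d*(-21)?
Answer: 513891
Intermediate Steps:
b(V) = 4*V² (b(V) = (2*V)*(2*V) = 4*V²)
o(d) = -21*d
b(-357) + o(-195) = 4*(-357)² - 21*(-195) = 4*127449 + 4095 = 509796 + 4095 = 513891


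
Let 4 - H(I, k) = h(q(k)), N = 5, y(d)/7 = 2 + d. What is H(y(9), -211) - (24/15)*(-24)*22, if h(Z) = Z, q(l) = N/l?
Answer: 895509/1055 ≈ 848.82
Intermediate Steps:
y(d) = 14 + 7*d (y(d) = 7*(2 + d) = 14 + 7*d)
q(l) = 5/l
H(I, k) = 4 - 5/k
H(y(9), -211) - (24/15)*(-24)*22 = (4 - 5/(-211)) - (24/15)*(-24)*22 = (4 - 5*(-1/211)) - (24*(1/15))*(-24)*22 = (4 + 5/211) - (8/5)*(-24)*22 = 849/211 - (-192)*22/5 = 849/211 - 1*(-4224/5) = 849/211 + 4224/5 = 895509/1055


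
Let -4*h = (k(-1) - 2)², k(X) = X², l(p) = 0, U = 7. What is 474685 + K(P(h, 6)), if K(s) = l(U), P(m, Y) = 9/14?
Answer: 474685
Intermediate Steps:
h = -¼ (h = -((-1)² - 2)²/4 = -(1 - 2)²/4 = -¼*(-1)² = -¼*1 = -¼ ≈ -0.25000)
P(m, Y) = 9/14 (P(m, Y) = 9*(1/14) = 9/14)
K(s) = 0
474685 + K(P(h, 6)) = 474685 + 0 = 474685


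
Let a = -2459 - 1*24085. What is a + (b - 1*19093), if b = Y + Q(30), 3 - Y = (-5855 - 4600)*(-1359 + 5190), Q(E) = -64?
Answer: 40007407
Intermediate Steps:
a = -26544 (a = -2459 - 24085 = -26544)
Y = 40053108 (Y = 3 - (-5855 - 4600)*(-1359 + 5190) = 3 - (-10455)*3831 = 3 - 1*(-40053105) = 3 + 40053105 = 40053108)
b = 40053044 (b = 40053108 - 64 = 40053044)
a + (b - 1*19093) = -26544 + (40053044 - 1*19093) = -26544 + (40053044 - 19093) = -26544 + 40033951 = 40007407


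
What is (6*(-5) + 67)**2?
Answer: 1369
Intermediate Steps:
(6*(-5) + 67)**2 = (-30 + 67)**2 = 37**2 = 1369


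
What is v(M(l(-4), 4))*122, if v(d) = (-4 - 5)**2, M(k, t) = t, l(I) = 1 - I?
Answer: 9882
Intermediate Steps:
v(d) = 81 (v(d) = (-9)**2 = 81)
v(M(l(-4), 4))*122 = 81*122 = 9882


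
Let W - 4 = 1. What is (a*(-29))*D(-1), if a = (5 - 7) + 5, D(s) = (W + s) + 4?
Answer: -696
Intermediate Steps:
W = 5 (W = 4 + 1 = 5)
D(s) = 9 + s (D(s) = (5 + s) + 4 = 9 + s)
a = 3 (a = -2 + 5 = 3)
(a*(-29))*D(-1) = (3*(-29))*(9 - 1) = -87*8 = -696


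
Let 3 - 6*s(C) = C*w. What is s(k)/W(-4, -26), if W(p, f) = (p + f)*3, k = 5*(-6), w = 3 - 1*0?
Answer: -31/180 ≈ -0.17222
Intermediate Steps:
w = 3 (w = 3 + 0 = 3)
k = -30
s(C) = 1/2 - C/2 (s(C) = 1/2 - C*3/6 = 1/2 - C/2)
W(p, f) = 3*f + 3*p (W(p, f) = (f + p)*3 = 3*f + 3*p)
s(k)/W(-4, -26) = (1/2 - 1/2*(-30))/(3*(-26) + 3*(-4)) = (1/2 + 15)/(-78 - 12) = (31/2)/(-90) = (31/2)*(-1/90) = -31/180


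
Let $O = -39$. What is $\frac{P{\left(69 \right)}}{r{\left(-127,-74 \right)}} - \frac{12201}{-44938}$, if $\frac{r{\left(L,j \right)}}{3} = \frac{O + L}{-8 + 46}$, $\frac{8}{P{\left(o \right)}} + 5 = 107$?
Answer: $\frac{151525211}{570667662} \approx 0.26552$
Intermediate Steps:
$P{\left(o \right)} = \frac{4}{51}$ ($P{\left(o \right)} = \frac{8}{-5 + 107} = \frac{8}{102} = 8 \cdot \frac{1}{102} = \frac{4}{51}$)
$r{\left(L,j \right)} = - \frac{117}{38} + \frac{3 L}{38}$ ($r{\left(L,j \right)} = 3 \frac{-39 + L}{-8 + 46} = 3 \frac{-39 + L}{38} = 3 \left(-39 + L\right) \frac{1}{38} = 3 \left(- \frac{39}{38} + \frac{L}{38}\right) = - \frac{117}{38} + \frac{3 L}{38}$)
$\frac{P{\left(69 \right)}}{r{\left(-127,-74 \right)}} - \frac{12201}{-44938} = \frac{4}{51 \left(- \frac{117}{38} + \frac{3}{38} \left(-127\right)\right)} - \frac{12201}{-44938} = \frac{4}{51 \left(- \frac{117}{38} - \frac{381}{38}\right)} - - \frac{12201}{44938} = \frac{4}{51 \left(- \frac{249}{19}\right)} + \frac{12201}{44938} = \frac{4}{51} \left(- \frac{19}{249}\right) + \frac{12201}{44938} = - \frac{76}{12699} + \frac{12201}{44938} = \frac{151525211}{570667662}$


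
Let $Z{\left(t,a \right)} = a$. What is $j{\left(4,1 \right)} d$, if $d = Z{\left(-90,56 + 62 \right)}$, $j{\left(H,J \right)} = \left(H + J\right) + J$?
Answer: $708$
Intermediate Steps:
$j{\left(H,J \right)} = H + 2 J$
$d = 118$ ($d = 56 + 62 = 118$)
$j{\left(4,1 \right)} d = \left(4 + 2 \cdot 1\right) 118 = \left(4 + 2\right) 118 = 6 \cdot 118 = 708$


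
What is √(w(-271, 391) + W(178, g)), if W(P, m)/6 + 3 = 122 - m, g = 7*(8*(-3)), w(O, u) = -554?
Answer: 4*√73 ≈ 34.176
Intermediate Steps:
g = -168 (g = 7*(-24) = -168)
W(P, m) = 714 - 6*m (W(P, m) = -18 + 6*(122 - m) = -18 + (732 - 6*m) = 714 - 6*m)
√(w(-271, 391) + W(178, g)) = √(-554 + (714 - 6*(-168))) = √(-554 + (714 + 1008)) = √(-554 + 1722) = √1168 = 4*√73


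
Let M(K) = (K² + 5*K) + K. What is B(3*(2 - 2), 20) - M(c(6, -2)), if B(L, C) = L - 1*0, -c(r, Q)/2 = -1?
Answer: -16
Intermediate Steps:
c(r, Q) = 2 (c(r, Q) = -2*(-1) = 2)
B(L, C) = L (B(L, C) = L + 0 = L)
M(K) = K² + 6*K
B(3*(2 - 2), 20) - M(c(6, -2)) = 3*(2 - 2) - 2*(6 + 2) = 3*0 - 2*8 = 0 - 1*16 = 0 - 16 = -16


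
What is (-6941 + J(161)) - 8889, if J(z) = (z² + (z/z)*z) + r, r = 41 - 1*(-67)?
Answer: 10360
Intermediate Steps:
r = 108 (r = 41 + 67 = 108)
J(z) = 108 + z + z² (J(z) = (z² + (z/z)*z) + 108 = (z² + 1*z) + 108 = (z² + z) + 108 = (z + z²) + 108 = 108 + z + z²)
(-6941 + J(161)) - 8889 = (-6941 + (108 + 161 + 161²)) - 8889 = (-6941 + (108 + 161 + 25921)) - 8889 = (-6941 + 26190) - 8889 = 19249 - 8889 = 10360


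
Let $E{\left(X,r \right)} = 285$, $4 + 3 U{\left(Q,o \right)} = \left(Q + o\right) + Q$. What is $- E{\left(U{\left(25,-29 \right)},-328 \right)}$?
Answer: $-285$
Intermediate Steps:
$U{\left(Q,o \right)} = - \frac{4}{3} + \frac{o}{3} + \frac{2 Q}{3}$ ($U{\left(Q,o \right)} = - \frac{4}{3} + \frac{\left(Q + o\right) + Q}{3} = - \frac{4}{3} + \frac{o + 2 Q}{3} = - \frac{4}{3} + \left(\frac{o}{3} + \frac{2 Q}{3}\right) = - \frac{4}{3} + \frac{o}{3} + \frac{2 Q}{3}$)
$- E{\left(U{\left(25,-29 \right)},-328 \right)} = \left(-1\right) 285 = -285$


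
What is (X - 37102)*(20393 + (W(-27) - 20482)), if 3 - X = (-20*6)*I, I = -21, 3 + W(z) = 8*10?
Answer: 475428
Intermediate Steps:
W(z) = 77 (W(z) = -3 + 8*10 = -3 + 80 = 77)
X = -2517 (X = 3 - (-20*6)*(-21) = 3 - (-120)*(-21) = 3 - 1*2520 = 3 - 2520 = -2517)
(X - 37102)*(20393 + (W(-27) - 20482)) = (-2517 - 37102)*(20393 + (77 - 20482)) = -39619*(20393 - 20405) = -39619*(-12) = 475428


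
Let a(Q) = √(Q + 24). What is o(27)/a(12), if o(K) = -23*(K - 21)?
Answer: -23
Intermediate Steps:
a(Q) = √(24 + Q)
o(K) = 483 - 23*K (o(K) = -23*(-21 + K) = 483 - 23*K)
o(27)/a(12) = (483 - 23*27)/(√(24 + 12)) = (483 - 621)/(√36) = -138/6 = -138*⅙ = -23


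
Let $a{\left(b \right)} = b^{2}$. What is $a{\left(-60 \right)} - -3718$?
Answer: $7318$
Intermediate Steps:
$a{\left(-60 \right)} - -3718 = \left(-60\right)^{2} - -3718 = 3600 + 3718 = 7318$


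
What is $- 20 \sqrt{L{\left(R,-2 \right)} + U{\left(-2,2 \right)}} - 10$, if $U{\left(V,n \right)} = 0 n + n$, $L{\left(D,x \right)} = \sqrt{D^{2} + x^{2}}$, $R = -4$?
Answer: $-10 - 20 \sqrt{2 + 2 \sqrt{5}} \approx -60.881$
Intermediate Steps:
$U{\left(V,n \right)} = n$ ($U{\left(V,n \right)} = 0 + n = n$)
$- 20 \sqrt{L{\left(R,-2 \right)} + U{\left(-2,2 \right)}} - 10 = - 20 \sqrt{\sqrt{\left(-4\right)^{2} + \left(-2\right)^{2}} + 2} - 10 = - 20 \sqrt{\sqrt{16 + 4} + 2} - 10 = - 20 \sqrt{\sqrt{20} + 2} - 10 = - 20 \sqrt{2 \sqrt{5} + 2} - 10 = - 20 \sqrt{2 + 2 \sqrt{5}} - 10 = -10 - 20 \sqrt{2 + 2 \sqrt{5}}$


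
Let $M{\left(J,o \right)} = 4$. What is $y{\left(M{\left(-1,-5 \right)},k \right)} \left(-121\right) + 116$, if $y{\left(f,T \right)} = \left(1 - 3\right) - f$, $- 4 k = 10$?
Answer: $842$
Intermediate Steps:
$k = - \frac{5}{2}$ ($k = \left(- \frac{1}{4}\right) 10 = - \frac{5}{2} \approx -2.5$)
$y{\left(f,T \right)} = -2 - f$ ($y{\left(f,T \right)} = \left(1 - 3\right) - f = -2 - f$)
$y{\left(M{\left(-1,-5 \right)},k \right)} \left(-121\right) + 116 = \left(-2 - 4\right) \left(-121\right) + 116 = \left(-6\right) \left(-121\right) + 116 = 726 + 116 = 842$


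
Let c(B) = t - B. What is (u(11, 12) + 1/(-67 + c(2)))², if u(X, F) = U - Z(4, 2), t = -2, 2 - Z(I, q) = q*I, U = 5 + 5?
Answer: 1288225/5041 ≈ 255.55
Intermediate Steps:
U = 10
Z(I, q) = 2 - I*q (Z(I, q) = 2 - q*I = 2 - I*q)
u(X, F) = 16 (u(X, F) = 10 - (2 - 1*4*2) = 10 - (2 - 8) = 10 - 1*(-6) = 10 + 6 = 16)
c(B) = -2 - B
(u(11, 12) + 1/(-67 + c(2)))² = (16 + 1/(-67 + (-2 - 1*2)))² = (16 + 1/(-67 + (-2 - 2)))² = (16 + 1/(-67 - 4))² = (16 + 1/(-71))² = (16 - 1/71)² = (1135/71)² = 1288225/5041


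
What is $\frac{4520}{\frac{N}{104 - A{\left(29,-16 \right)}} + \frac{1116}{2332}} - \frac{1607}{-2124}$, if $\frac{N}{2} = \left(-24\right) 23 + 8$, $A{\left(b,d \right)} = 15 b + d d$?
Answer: $\frac{3286768375819}{1695115548} \approx 1939.0$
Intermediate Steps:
$A{\left(b,d \right)} = d^{2} + 15 b$ ($A{\left(b,d \right)} = 15 b + d^{2} = d^{2} + 15 b$)
$N = -1088$ ($N = 2 \left(\left(-24\right) 23 + 8\right) = 2 \left(-552 + 8\right) = 2 \left(-544\right) = -1088$)
$\frac{4520}{\frac{N}{104 - A{\left(29,-16 \right)}} + \frac{1116}{2332}} - \frac{1607}{-2124} = \frac{4520}{- \frac{1088}{104 - \left(\left(-16\right)^{2} + 15 \cdot 29\right)} + \frac{1116}{2332}} - \frac{1607}{-2124} = \frac{4520}{- \frac{1088}{104 - \left(256 + 435\right)} + 1116 \cdot \frac{1}{2332}} - - \frac{1607}{2124} = \frac{4520}{- \frac{1088}{104 - 691} + \frac{279}{583}} + \frac{1607}{2124} = \frac{4520}{- \frac{1088}{-587} + \frac{279}{583}} + \frac{1607}{2124} = \frac{4520}{\left(-1088\right) \left(- \frac{1}{587}\right) + \frac{279}{583}} + \frac{1607}{2124} = \frac{4520}{\frac{1088}{587} + \frac{279}{583}} + \frac{1607}{2124} = \frac{4520}{\frac{798077}{342221}} + \frac{1607}{2124} = 4520 \cdot \frac{342221}{798077} + \frac{1607}{2124} = \frac{1546838920}{798077} + \frac{1607}{2124} = \frac{3286768375819}{1695115548}$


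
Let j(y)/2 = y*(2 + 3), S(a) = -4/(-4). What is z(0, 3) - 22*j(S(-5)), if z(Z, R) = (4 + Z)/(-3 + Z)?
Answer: -664/3 ≈ -221.33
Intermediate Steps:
S(a) = 1 (S(a) = -4*(-¼) = 1)
j(y) = 10*y (j(y) = 2*(y*(2 + 3)) = 2*(y*5) = 2*(5*y) = 10*y)
z(Z, R) = (4 + Z)/(-3 + Z)
z(0, 3) - 22*j(S(-5)) = (4 + 0)/(-3 + 0) - 220 = 4/(-3) - 22*10 = -⅓*4 - 220 = -4/3 - 220 = -664/3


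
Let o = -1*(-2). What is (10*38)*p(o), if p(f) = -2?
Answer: -760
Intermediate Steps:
o = 2
(10*38)*p(o) = (10*38)*(-2) = 380*(-2) = -760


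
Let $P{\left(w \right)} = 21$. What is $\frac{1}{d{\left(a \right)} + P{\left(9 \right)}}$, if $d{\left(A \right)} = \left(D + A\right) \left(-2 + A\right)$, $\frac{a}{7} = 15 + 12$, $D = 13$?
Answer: $\frac{1}{37795} \approx 2.6459 \cdot 10^{-5}$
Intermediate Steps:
$a = 189$ ($a = 7 \left(15 + 12\right) = 7 \cdot 27 = 189$)
$d{\left(A \right)} = \left(-2 + A\right) \left(13 + A\right)$ ($d{\left(A \right)} = \left(13 + A\right) \left(-2 + A\right) = \left(-2 + A\right) \left(13 + A\right)$)
$\frac{1}{d{\left(a \right)} + P{\left(9 \right)}} = \frac{1}{\left(-26 + 189^{2} + 11 \cdot 189\right) + 21} = \frac{1}{\left(-26 + 35721 + 2079\right) + 21} = \frac{1}{37774 + 21} = \frac{1}{37795}$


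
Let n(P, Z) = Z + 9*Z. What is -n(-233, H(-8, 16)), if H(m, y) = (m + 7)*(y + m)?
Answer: 80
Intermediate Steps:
H(m, y) = (7 + m)*(m + y)
n(P, Z) = 10*Z
-n(-233, H(-8, 16)) = -10*((-8)**2 + 7*(-8) + 7*16 - 8*16) = -10*(64 - 56 + 112 - 128) = -10*(-8) = -1*(-80) = 80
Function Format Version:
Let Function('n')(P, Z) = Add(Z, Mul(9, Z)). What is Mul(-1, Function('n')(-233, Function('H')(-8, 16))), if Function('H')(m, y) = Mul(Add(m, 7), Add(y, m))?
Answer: 80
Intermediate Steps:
Function('H')(m, y) = Mul(Add(7, m), Add(m, y))
Function('n')(P, Z) = Mul(10, Z)
Mul(-1, Function('n')(-233, Function('H')(-8, 16))) = Mul(-1, Mul(10, Add(Pow(-8, 2), Mul(7, -8), Mul(7, 16), Mul(-8, 16)))) = Mul(-1, Mul(10, Add(64, -56, 112, -128))) = Mul(-1, Mul(10, -8)) = Mul(-1, -80) = 80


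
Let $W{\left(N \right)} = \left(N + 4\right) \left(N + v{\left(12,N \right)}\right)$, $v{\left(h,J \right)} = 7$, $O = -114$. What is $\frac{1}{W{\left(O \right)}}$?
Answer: $\frac{1}{11770} \approx 8.4962 \cdot 10^{-5}$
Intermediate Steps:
$W{\left(N \right)} = \left(4 + N\right) \left(7 + N\right)$ ($W{\left(N \right)} = \left(N + 4\right) \left(N + 7\right) = \left(4 + N\right) \left(7 + N\right)$)
$\frac{1}{W{\left(O \right)}} = \frac{1}{28 + \left(-114\right)^{2} + 11 \left(-114\right)} = \frac{1}{28 + 12996 - 1254} = \frac{1}{11770}$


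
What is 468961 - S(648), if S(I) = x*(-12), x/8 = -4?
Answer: 468577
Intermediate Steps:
x = -32 (x = 8*(-4) = -32)
S(I) = 384 (S(I) = -32*(-12) = 384)
468961 - S(648) = 468961 - 1*384 = 468961 - 384 = 468577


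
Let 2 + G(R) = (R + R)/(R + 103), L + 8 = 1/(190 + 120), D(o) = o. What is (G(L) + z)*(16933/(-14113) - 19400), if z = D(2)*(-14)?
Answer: 81092042986968/138547321 ≈ 5.8530e+5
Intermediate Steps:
z = -28 (z = 2*(-14) = -28)
L = -2479/310 (L = -8 + 1/(190 + 120) = -8 + 1/310 = -2479/310 ≈ -7.9968)
G(R) = -2 + 2*R/(103 + R) (G(R) = -2 + (R + R)/(R + 103) = -2 + (2*R)/(103 + R) = -2 + 2*R/(103 + R))
(G(L) + z)*(16933/(-14113) - 19400) = (-206/(103 - 2479/310) - 28)*(16933/(-14113) - 19400) = (-206/29451/310 - 28)*(16933*(-1/14113) - 19400) = (-206*310/29451 - 28)*(-16933/14113 - 19400) = (-63860/29451 - 28)*(-273809133/14113) = -888488/29451*(-273809133/14113) = 81092042986968/138547321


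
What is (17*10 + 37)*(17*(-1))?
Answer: -3519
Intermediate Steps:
(17*10 + 37)*(17*(-1)) = (170 + 37)*(-17) = 207*(-17) = -3519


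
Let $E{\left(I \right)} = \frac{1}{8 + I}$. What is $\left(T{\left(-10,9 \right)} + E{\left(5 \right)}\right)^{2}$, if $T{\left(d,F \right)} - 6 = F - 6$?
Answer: $\frac{13924}{169} \approx 82.391$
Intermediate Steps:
$T{\left(d,F \right)} = F$ ($T{\left(d,F \right)} = 6 + \left(F - 6\right) = 6 + \left(-6 + F\right) = F$)
$\left(T{\left(-10,9 \right)} + E{\left(5 \right)}\right)^{2} = \left(9 + \frac{1}{8 + 5}\right)^{2} = \left(9 + \frac{1}{13}\right)^{2} = \left(\frac{118}{13}\right)^{2} = \frac{13924}{169}$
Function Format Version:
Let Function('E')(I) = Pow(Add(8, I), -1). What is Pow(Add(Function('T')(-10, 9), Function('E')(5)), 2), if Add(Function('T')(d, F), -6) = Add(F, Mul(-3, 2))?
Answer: Rational(13924, 169) ≈ 82.391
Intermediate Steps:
Function('T')(d, F) = F (Function('T')(d, F) = Add(6, Add(F, Mul(-3, 2))) = Add(6, Add(F, -6)) = Add(6, Add(-6, F)) = F)
Pow(Add(Function('T')(-10, 9), Function('E')(5)), 2) = Pow(Add(9, Pow(Add(8, 5), -1)), 2) = Pow(Add(9, Pow(13, -1)), 2) = Pow(Add(9, Rational(1, 13)), 2) = Pow(Rational(118, 13), 2) = Rational(13924, 169)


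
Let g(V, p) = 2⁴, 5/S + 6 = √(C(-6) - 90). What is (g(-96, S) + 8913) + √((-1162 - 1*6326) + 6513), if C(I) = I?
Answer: 8929 + 5*I*√39 ≈ 8929.0 + 31.225*I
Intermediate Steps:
S = 5/(-6 + 4*I*√6) (S = 5/(-6 + √(-6 - 90)) = 5/(-6 + √(-96)) = 5/(-6 + 4*I*√6) ≈ -0.22727 - 0.37113*I)
g(V, p) = 16
(g(-96, S) + 8913) + √((-1162 - 1*6326) + 6513) = (16 + 8913) + √((-1162 - 1*6326) + 6513) = 8929 + √((-1162 - 6326) + 6513) = 8929 + √(-7488 + 6513) = 8929 + √(-975) = 8929 + 5*I*√39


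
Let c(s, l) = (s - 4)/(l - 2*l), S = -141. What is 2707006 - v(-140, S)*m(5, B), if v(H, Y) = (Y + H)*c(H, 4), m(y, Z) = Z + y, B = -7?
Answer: 2686774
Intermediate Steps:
c(s, l) = -(-4 + s)/l (c(s, l) = (-4 + s)/((-l)) = (-4 + s)*(-1/l) = -(-4 + s)/l)
v(H, Y) = (1 - H/4)*(H + Y) (v(H, Y) = (Y + H)*((4 - H)/4) = (H + Y)*((4 - H)/4) = (H + Y)*(1 - H/4) = (1 - H/4)*(H + Y))
2707006 - v(-140, S)*m(5, B) = 2707006 - (-(-4 - 140)*(-140 - 141)/4)*(-7 + 5) = 2707006 - (-1/4*(-144)*(-281))*(-2) = 2707006 - (-10116)*(-2) = 2707006 - 1*20232 = 2707006 - 20232 = 2686774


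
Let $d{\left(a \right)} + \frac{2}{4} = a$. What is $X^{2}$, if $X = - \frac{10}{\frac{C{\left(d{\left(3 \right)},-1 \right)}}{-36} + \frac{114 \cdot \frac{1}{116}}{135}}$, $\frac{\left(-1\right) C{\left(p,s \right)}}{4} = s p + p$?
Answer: $\frac{681210000}{361} \approx 1.887 \cdot 10^{6}$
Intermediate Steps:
$d{\left(a \right)} = - \frac{1}{2} + a$
$C{\left(p,s \right)} = - 4 p - 4 p s$ ($C{\left(p,s \right)} = - 4 \left(s p + p\right) = - 4 \left(p s + p\right) = - 4 \left(p + p s\right) = - 4 p - 4 p s$)
$X = - \frac{26100}{19}$ ($X = - \frac{10}{\frac{\left(-4\right) \left(- \frac{1}{2} + 3\right) \left(1 - 1\right)}{-36} + \frac{114 \cdot \frac{1}{116}}{135}} = - \frac{10}{\left(-4\right) \frac{5}{2} \cdot 0 \left(- \frac{1}{36}\right) + 114 \cdot \frac{1}{116} \cdot \frac{1}{135}} = - \frac{10}{0 \left(- \frac{1}{36}\right) + \frac{57}{58} \cdot \frac{1}{135}} = - \frac{10}{0 + \frac{19}{2610}} = - \frac{10}{\frac{19}{2610}} = \left(-10\right) \frac{2610}{19} = - \frac{26100}{19} \approx -1373.7$)
$X^{2} = \left(- \frac{26100}{19}\right)^{2} = \frac{681210000}{361}$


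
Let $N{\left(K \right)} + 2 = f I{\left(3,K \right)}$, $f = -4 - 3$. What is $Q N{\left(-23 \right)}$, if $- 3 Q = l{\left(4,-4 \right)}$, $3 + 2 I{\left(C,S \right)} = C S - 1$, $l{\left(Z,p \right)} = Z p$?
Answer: $1352$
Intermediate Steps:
$f = -7$ ($f = -4 - 3 = -7$)
$I{\left(C,S \right)} = -2 + \frac{C S}{2}$ ($I{\left(C,S \right)} = - \frac{3}{2} + \frac{C S - 1}{2} = - \frac{3}{2} + \frac{-1 + C S}{2} = - \frac{3}{2} + \left(- \frac{1}{2} + \frac{C S}{2}\right) = -2 + \frac{C S}{2}$)
$Q = \frac{16}{3}$ ($Q = - \frac{4 \left(-4\right)}{3} = \left(- \frac{1}{3}\right) \left(-16\right) = \frac{16}{3} \approx 5.3333$)
$N{\left(K \right)} = 12 - \frac{21 K}{2}$ ($N{\left(K \right)} = -2 - 7 \left(-2 + \frac{1}{2} \cdot 3 K\right) = -2 - 7 \left(-2 + \frac{3 K}{2}\right) = -2 - \left(-14 + \frac{21 K}{2}\right) = 12 - \frac{21 K}{2}$)
$Q N{\left(-23 \right)} = \frac{16 \left(12 - - \frac{483}{2}\right)}{3} = \frac{16 \left(12 + \frac{483}{2}\right)}{3} = \frac{16}{3} \cdot \frac{507}{2} = 1352$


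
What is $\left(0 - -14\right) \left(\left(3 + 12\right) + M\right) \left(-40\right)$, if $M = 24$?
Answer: $-21840$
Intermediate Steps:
$\left(0 - -14\right) \left(\left(3 + 12\right) + M\right) \left(-40\right) = \left(0 - -14\right) \left(\left(3 + 12\right) + 24\right) \left(-40\right) = \left(0 + 14\right) \left(15 + 24\right) \left(-40\right) = 14 \cdot 39 \left(-40\right) = 546 \left(-40\right) = -21840$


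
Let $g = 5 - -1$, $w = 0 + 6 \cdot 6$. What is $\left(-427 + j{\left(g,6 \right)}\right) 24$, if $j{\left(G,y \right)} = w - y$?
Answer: $-9528$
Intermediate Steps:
$w = 36$ ($w = 0 + 36 = 36$)
$g = 6$ ($g = 5 + 1 = 6$)
$j{\left(G,y \right)} = 36 - y$
$\left(-427 + j{\left(g,6 \right)}\right) 24 = \left(-427 + \left(36 - 6\right)\right) 24 = \left(-427 + 30\right) 24 = \left(-397\right) 24 = -9528$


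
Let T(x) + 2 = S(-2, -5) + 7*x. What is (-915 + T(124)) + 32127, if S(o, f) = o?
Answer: 32076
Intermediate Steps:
T(x) = -4 + 7*x (T(x) = -2 + (-2 + 7*x) = -4 + 7*x)
(-915 + T(124)) + 32127 = (-915 + (-4 + 7*124)) + 32127 = (-915 + (-4 + 868)) + 32127 = (-915 + 864) + 32127 = -51 + 32127 = 32076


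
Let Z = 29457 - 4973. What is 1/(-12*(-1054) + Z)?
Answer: 1/37132 ≈ 2.6931e-5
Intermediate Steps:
Z = 24484
1/(-12*(-1054) + Z) = 1/(-12*(-1054) + 24484) = 1/(12648 + 24484) = 1/37132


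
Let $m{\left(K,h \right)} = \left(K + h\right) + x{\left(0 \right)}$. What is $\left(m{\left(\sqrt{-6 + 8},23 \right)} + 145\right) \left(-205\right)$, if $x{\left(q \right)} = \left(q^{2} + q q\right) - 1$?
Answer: $-34235 - 205 \sqrt{2} \approx -34525.0$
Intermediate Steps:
$x{\left(q \right)} = -1 + 2 q^{2}$ ($x{\left(q \right)} = \left(q^{2} + q^{2}\right) - 1 = 2 q^{2} - 1 = -1 + 2 q^{2}$)
$m{\left(K,h \right)} = -1 + K + h$ ($m{\left(K,h \right)} = \left(K + h\right) - \left(1 - 2 \cdot 0^{2}\right) = \left(K + h\right) + \left(-1 + 2 \cdot 0\right) = \left(K + h\right) + \left(-1 + 0\right) = \left(K + h\right) - 1 = -1 + K + h$)
$\left(m{\left(\sqrt{-6 + 8},23 \right)} + 145\right) \left(-205\right) = \left(\left(-1 + \sqrt{-6 + 8} + 23\right) + 145\right) \left(-205\right) = \left(\left(-1 + \sqrt{2} + 23\right) + 145\right) \left(-205\right) = \left(\left(22 + \sqrt{2}\right) + 145\right) \left(-205\right) = \left(167 + \sqrt{2}\right) \left(-205\right) = -34235 - 205 \sqrt{2}$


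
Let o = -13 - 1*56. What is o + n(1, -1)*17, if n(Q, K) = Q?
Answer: -52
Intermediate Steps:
o = -69 (o = -13 - 56 = -69)
o + n(1, -1)*17 = -69 + 1*17 = -69 + 17 = -52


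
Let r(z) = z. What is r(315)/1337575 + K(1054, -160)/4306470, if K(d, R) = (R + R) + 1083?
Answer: 13583473/32915580630 ≈ 0.00041268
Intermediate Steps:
K(d, R) = 1083 + 2*R (K(d, R) = 2*R + 1083 = 1083 + 2*R)
r(315)/1337575 + K(1054, -160)/4306470 = 315/1337575 + (1083 + 2*(-160))/4306470 = 315*(1/1337575) + (1083 - 320)*(1/4306470) = 63/267515 + 763*(1/4306470) = 63/267515 + 109/615210 = 13583473/32915580630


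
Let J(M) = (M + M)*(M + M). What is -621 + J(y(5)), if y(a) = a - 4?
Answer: -617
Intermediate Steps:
y(a) = -4 + a
J(M) = 4*M**2 (J(M) = (2*M)*(2*M) = 4*M**2)
-621 + J(y(5)) = -621 + 4*(-4 + 5)**2 = -621 + 4*1**2 = -621 + 4*1 = -621 + 4 = -617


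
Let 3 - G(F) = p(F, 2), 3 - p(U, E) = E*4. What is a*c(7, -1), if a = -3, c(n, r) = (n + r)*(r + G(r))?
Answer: -126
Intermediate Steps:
p(U, E) = 3 - 4*E (p(U, E) = 3 - E*4 = 3 - 4*E)
G(F) = 8 (G(F) = 3 - (3 - 4*2) = 3 - (3 - 8) = 3 - 1*(-5) = 3 + 5 = 8)
c(n, r) = (8 + r)*(n + r) (c(n, r) = (n + r)*(r + 8) = (n + r)*(8 + r) = (8 + r)*(n + r))
a*c(7, -1) = -3*((-1)² + 8*7 + 8*(-1) + 7*(-1)) = -3*(1 + 56 - 8 - 7) = -3*42 = -126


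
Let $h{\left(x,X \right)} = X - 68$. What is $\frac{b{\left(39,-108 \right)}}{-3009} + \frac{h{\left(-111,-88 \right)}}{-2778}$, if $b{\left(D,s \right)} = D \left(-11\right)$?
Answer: $\frac{92287}{464389} \approx 0.19873$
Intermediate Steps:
$b{\left(D,s \right)} = - 11 D$
$h{\left(x,X \right)} = -68 + X$ ($h{\left(x,X \right)} = X - 68 = -68 + X$)
$\frac{b{\left(39,-108 \right)}}{-3009} + \frac{h{\left(-111,-88 \right)}}{-2778} = \frac{\left(-11\right) 39}{-3009} + \frac{-68 - 88}{-2778} = \left(-429\right) \left(- \frac{1}{3009}\right) - - \frac{26}{463} = \frac{143}{1003} + \frac{26}{463} = \frac{92287}{464389}$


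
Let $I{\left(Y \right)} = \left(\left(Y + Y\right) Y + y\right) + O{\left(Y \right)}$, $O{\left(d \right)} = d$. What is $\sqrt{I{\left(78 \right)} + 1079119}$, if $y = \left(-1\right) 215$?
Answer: $5 \sqrt{43646} \approx 1044.6$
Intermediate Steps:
$y = -215$
$I{\left(Y \right)} = -215 + Y + 2 Y^{2}$ ($I{\left(Y \right)} = \left(\left(Y + Y\right) Y - 215\right) + Y = \left(2 Y Y - 215\right) + Y = \left(2 Y^{2} - 215\right) + Y = \left(-215 + 2 Y^{2}\right) + Y = -215 + Y + 2 Y^{2}$)
$\sqrt{I{\left(78 \right)} + 1079119} = \sqrt{\left(-215 + 78 + 2 \cdot 78^{2}\right) + 1079119} = \sqrt{\left(-215 + 78 + 2 \cdot 6084\right) + 1079119} = \sqrt{\left(-215 + 78 + 12168\right) + 1079119} = \sqrt{12031 + 1079119} = \sqrt{1091150} = 5 \sqrt{43646}$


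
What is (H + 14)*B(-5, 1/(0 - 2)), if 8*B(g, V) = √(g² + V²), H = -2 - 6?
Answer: 3*√101/8 ≈ 3.7687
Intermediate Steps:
H = -8
B(g, V) = √(V² + g²)/8 (B(g, V) = √(g² + V²)/8 = √(V² + g²)/8)
(H + 14)*B(-5, 1/(0 - 2)) = (-8 + 14)*(√((1/(0 - 2))² + (-5)²)/8) = 6*(√((1/(-2))² + 25)/8) = 6*(√((-½)² + 25)/8) = 6*(√(¼ + 25)/8) = 6*(√(101/4)/8) = 6*((√101/2)/8) = 6*(√101/16) = 3*√101/8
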